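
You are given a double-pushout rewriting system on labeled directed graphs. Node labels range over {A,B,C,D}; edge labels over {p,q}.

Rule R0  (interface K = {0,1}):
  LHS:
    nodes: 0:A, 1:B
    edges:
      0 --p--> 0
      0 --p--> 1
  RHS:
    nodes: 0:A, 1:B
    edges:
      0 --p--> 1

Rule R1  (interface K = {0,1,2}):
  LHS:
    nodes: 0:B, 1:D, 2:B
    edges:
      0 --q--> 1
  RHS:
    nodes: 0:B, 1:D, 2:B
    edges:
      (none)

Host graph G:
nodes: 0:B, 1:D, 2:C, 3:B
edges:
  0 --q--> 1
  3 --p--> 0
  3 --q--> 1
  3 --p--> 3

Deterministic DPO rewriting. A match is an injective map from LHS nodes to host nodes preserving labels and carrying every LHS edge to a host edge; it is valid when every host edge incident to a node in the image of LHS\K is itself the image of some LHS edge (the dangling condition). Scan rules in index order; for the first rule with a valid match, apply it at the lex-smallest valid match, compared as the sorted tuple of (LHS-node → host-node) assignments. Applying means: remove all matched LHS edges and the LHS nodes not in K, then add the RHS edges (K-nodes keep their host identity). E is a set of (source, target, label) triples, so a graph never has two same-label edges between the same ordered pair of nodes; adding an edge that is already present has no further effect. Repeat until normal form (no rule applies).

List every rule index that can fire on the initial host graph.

R0: no valid match — LHS pattern not found
R1: 2 valid matches — {0↦0, 1↦1, 2↦3}, {0↦3, 1↦1, 2↦0}

Answer: [R1]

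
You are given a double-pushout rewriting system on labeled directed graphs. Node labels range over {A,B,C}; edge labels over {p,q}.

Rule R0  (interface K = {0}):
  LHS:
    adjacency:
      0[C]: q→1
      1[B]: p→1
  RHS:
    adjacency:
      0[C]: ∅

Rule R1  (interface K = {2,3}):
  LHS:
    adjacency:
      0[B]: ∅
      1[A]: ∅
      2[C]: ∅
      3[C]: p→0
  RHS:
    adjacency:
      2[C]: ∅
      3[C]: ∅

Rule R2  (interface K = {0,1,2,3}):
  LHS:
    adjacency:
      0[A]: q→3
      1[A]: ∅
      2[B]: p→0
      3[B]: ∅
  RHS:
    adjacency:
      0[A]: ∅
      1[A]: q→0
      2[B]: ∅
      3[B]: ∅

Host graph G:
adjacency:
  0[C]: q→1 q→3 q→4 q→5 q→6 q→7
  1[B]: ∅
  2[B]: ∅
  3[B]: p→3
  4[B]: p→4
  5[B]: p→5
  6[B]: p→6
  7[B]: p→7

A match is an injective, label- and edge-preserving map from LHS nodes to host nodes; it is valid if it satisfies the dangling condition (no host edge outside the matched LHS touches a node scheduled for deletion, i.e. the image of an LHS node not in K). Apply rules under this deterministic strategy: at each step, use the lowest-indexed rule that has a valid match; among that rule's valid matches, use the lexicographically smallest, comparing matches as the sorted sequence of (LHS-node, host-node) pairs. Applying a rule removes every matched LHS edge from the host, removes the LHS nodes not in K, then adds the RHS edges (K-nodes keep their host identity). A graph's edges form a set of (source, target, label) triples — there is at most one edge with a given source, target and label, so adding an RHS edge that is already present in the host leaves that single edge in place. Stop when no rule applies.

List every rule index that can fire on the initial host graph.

R0: 5 valid matches — {0↦0, 1↦3}, {0↦0, 1↦4}, {0↦0, 1↦5} (+2 more)
R1: no valid match — LHS pattern not found
R2: no valid match — LHS pattern not found

Answer: [R0]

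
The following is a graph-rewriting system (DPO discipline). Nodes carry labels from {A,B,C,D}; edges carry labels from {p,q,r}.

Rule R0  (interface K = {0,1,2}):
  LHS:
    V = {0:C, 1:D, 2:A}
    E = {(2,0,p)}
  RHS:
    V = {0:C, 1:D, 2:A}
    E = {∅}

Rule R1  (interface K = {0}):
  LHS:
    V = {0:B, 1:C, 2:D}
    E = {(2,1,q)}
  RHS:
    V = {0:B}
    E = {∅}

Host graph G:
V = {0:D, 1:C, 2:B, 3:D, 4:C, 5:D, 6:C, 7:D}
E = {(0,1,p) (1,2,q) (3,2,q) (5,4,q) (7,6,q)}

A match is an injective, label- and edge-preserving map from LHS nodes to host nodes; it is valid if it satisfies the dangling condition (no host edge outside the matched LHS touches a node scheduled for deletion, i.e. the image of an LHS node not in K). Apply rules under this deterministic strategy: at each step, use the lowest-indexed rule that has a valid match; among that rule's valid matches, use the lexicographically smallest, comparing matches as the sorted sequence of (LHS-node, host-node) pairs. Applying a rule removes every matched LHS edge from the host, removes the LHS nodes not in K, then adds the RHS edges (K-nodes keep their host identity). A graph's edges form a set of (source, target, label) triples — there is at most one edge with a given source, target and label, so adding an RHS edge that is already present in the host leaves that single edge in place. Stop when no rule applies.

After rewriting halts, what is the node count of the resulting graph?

[0] host  ⇒  8 nodes, 5 edges  {0-p->1 1-q->2 3-q->2 5-q->4 7-q->6}
[1] R1 @ {0↦2, 1↦4, 2↦5}  ⇒  6 nodes, 4 edges  {0-p->1 1-q->2 3-q->2 7-q->6}
[2] R1 @ {0↦2, 1↦6, 2↦7}  ⇒  4 nodes, 3 edges  {0-p->1 1-q->2 3-q->2}
normal form: no rule applies after step 2
NF nodes: {0:D, 1:C, 2:B, 3:D}

Answer: 4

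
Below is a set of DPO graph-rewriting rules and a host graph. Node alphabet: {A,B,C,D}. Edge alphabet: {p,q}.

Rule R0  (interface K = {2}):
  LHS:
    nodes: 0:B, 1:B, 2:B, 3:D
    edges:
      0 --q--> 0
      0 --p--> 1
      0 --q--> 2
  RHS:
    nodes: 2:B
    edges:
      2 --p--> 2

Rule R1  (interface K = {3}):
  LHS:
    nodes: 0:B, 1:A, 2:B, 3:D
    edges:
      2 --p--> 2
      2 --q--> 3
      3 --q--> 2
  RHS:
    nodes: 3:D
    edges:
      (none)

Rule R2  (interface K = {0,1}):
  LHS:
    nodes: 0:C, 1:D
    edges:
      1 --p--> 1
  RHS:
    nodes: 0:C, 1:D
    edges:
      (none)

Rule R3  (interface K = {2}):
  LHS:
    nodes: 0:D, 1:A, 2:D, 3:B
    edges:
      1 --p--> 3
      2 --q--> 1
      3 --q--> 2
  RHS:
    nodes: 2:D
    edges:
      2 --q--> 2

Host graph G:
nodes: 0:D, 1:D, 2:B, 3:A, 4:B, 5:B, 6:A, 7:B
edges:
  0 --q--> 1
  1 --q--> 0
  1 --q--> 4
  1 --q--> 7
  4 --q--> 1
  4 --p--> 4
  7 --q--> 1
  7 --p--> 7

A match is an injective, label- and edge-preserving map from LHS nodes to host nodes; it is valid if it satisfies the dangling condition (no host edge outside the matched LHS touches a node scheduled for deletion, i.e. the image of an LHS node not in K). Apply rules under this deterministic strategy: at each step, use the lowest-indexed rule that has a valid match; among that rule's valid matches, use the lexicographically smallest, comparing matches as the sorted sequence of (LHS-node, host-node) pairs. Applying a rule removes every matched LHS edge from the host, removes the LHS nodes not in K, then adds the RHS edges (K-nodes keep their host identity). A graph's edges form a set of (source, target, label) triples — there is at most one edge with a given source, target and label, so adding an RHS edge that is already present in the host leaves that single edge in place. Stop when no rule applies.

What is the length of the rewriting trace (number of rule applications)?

Answer: 2

Derivation:
initial: |V|=8 |E|=8  E = 0-q->1 1-q->0 1-q->4 1-q->7 4-q->1 4-p->4 7-q->1 7-p->7
step 1: apply R1 at {0↦2, 1↦3, 2↦4, 3↦1}  → |V|=5 |E|=5  E = 0-q->1 1-q->0 1-q->7 7-q->1 7-p->7
step 2: apply R1 at {0↦5, 1↦6, 2↦7, 3↦1}  → |V|=2 |E|=2  E = 0-q->1 1-q->0
final graph: no rule applies after step 2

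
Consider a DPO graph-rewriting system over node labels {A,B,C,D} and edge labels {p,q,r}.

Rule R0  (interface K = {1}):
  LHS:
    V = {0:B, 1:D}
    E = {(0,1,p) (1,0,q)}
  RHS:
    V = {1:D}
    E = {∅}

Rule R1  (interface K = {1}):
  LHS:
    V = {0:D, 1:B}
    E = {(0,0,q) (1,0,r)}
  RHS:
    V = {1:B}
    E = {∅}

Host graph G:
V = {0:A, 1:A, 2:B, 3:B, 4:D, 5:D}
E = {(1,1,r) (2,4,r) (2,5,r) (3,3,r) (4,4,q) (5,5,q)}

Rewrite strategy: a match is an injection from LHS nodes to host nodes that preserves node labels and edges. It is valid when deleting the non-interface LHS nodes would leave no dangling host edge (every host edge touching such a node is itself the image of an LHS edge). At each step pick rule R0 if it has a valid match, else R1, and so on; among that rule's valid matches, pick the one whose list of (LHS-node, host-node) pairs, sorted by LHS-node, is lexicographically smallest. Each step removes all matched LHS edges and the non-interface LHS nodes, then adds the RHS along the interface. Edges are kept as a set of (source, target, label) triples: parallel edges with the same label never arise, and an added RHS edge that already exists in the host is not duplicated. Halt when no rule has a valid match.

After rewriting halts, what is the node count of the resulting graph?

[0] host  ⇒  6 nodes, 6 edges  {1-r->1 2-r->4 2-r->5 3-r->3 4-q->4 5-q->5}
[1] R1 @ {0↦4, 1↦2}  ⇒  5 nodes, 4 edges  {1-r->1 2-r->5 3-r->3 5-q->5}
[2] R1 @ {0↦5, 1↦2}  ⇒  4 nodes, 2 edges  {1-r->1 3-r->3}
halt: no rule applies after step 2
NF nodes: {0:A, 1:A, 2:B, 3:B}

Answer: 4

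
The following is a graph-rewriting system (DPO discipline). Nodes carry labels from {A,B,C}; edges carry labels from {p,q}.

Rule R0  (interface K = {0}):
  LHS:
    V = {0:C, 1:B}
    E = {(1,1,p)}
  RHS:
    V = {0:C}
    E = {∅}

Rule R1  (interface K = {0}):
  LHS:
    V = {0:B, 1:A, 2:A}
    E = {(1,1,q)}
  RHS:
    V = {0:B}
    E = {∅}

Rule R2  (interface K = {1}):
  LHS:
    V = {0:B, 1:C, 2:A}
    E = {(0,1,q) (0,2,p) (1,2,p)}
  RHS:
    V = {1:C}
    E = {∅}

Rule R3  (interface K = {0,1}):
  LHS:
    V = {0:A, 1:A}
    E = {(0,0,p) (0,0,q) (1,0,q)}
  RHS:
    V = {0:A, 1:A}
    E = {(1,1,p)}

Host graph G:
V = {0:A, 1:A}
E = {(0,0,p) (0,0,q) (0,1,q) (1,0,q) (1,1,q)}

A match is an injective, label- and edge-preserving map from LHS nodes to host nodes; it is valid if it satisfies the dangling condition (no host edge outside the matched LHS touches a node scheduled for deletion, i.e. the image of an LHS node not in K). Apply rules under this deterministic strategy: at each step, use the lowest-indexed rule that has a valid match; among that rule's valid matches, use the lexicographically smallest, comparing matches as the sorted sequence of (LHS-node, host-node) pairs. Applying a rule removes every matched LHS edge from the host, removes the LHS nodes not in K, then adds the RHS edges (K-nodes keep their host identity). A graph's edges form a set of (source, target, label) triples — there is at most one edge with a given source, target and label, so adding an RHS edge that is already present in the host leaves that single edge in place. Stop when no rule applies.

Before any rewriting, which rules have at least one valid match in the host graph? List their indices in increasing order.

Answer: [R3]

Steps:
R0: no valid match — LHS pattern not found
R1: no valid match — LHS pattern not found
R2: no valid match — LHS pattern not found
R3: 1 valid match — {0↦0, 1↦1}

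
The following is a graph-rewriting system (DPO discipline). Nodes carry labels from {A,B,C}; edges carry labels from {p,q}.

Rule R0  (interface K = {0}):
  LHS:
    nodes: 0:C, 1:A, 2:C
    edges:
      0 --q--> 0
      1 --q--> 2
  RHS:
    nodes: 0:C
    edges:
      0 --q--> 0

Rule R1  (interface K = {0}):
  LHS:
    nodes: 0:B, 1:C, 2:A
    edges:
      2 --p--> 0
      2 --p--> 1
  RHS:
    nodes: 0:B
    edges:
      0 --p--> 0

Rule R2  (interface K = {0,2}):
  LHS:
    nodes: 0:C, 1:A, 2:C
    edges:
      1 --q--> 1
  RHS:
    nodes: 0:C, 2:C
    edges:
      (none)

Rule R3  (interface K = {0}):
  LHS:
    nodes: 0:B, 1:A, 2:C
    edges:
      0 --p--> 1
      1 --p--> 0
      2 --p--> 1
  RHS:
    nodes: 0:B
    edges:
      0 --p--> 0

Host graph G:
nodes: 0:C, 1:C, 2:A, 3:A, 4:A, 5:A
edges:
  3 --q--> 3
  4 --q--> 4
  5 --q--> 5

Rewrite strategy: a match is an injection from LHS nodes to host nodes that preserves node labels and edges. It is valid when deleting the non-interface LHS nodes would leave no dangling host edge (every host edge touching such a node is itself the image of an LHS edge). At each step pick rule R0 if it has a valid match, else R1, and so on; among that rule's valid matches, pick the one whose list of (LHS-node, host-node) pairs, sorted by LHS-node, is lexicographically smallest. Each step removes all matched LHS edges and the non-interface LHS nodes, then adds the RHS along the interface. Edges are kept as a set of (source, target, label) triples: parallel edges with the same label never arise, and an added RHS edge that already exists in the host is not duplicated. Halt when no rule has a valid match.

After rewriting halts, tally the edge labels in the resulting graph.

Answer: (no edges)

Rewrite trace:
[0] host  ⇒  6 nodes, 3 edges  {3-q->3 4-q->4 5-q->5}
[1] R2 @ {0↦0, 1↦3, 2↦1}  ⇒  5 nodes, 2 edges  {4-q->4 5-q->5}
[2] R2 @ {0↦0, 1↦4, 2↦1}  ⇒  4 nodes, 1 edges  {5-q->5}
[3] R2 @ {0↦0, 1↦5, 2↦1}  ⇒  3 nodes, 0 edges  {∅}
halt: no rule applies after step 3
NF edges: []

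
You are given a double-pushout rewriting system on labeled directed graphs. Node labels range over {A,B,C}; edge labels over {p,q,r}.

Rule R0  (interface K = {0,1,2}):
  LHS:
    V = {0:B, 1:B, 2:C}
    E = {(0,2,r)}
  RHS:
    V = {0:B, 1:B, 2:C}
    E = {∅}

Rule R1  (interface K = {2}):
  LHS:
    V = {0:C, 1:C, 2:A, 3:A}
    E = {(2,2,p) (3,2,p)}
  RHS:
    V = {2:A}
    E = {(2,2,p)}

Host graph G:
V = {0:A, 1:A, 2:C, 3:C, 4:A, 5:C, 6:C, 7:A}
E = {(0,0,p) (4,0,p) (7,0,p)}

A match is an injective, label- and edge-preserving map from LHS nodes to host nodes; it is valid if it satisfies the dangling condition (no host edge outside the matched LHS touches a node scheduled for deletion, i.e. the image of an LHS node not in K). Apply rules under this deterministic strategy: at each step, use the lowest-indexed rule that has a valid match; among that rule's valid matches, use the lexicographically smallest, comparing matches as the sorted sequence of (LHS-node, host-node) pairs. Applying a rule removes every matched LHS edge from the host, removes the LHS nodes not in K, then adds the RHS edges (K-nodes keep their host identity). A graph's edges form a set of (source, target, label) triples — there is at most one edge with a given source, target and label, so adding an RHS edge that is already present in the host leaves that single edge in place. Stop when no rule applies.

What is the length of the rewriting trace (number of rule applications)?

start.  V:8 E:3  edges: 0-p->0 4-p->0 7-p->0
1. fire R1 via {0↦2, 1↦3, 2↦0, 3↦4}  →  V:5 E:2  edges: 0-p->0 7-p->0
2. fire R1 via {0↦5, 1↦6, 2↦0, 3↦7}  →  V:2 E:1  edges: 0-p->0
final graph: no rule applies after step 2

Answer: 2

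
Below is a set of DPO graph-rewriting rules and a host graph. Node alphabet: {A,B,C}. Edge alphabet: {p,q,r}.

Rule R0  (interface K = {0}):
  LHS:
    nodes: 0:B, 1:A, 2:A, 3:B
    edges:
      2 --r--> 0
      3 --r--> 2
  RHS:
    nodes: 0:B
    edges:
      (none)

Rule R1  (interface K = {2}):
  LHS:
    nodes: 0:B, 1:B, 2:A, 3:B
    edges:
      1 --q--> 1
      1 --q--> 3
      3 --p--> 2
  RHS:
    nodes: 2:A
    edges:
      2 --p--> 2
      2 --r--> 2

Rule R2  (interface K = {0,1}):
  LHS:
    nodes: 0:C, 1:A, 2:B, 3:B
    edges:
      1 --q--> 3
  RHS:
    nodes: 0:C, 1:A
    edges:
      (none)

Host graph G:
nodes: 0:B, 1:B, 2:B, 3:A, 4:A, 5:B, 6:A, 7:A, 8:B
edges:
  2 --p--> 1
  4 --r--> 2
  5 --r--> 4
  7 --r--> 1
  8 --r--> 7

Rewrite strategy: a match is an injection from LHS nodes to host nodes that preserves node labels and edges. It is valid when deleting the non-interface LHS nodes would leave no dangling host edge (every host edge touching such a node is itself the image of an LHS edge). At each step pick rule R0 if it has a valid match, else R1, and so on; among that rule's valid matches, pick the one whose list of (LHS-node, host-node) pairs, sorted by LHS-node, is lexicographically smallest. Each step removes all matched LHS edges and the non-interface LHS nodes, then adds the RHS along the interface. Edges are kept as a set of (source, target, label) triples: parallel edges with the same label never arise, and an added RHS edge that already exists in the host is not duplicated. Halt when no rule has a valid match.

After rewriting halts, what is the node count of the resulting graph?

Answer: 3

Derivation:
[0] host  ⇒  9 nodes, 5 edges  {2-p->1 4-r->2 5-r->4 7-r->1 8-r->7}
[1] R0 @ {0↦1, 1↦3, 2↦7, 3↦8}  ⇒  6 nodes, 3 edges  {2-p->1 4-r->2 5-r->4}
[2] R0 @ {0↦2, 1↦6, 2↦4, 3↦5}  ⇒  3 nodes, 1 edges  {2-p->1}
normal form: no rule applies after step 2
NF nodes: {0:B, 1:B, 2:B}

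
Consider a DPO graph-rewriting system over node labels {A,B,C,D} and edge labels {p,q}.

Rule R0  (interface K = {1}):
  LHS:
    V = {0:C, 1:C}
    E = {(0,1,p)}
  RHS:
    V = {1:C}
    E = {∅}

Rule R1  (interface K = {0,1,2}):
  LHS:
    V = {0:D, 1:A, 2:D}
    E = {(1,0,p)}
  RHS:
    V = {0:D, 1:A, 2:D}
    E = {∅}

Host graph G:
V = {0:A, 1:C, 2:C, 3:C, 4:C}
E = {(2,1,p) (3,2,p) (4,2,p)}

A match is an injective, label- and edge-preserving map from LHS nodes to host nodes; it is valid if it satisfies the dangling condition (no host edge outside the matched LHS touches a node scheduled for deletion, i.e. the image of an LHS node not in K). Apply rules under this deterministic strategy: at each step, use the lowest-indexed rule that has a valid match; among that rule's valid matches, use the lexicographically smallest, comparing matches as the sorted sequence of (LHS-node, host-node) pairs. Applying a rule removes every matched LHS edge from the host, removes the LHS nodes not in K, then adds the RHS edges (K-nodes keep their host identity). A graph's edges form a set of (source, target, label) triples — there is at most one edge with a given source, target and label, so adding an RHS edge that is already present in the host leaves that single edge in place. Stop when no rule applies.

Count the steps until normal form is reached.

initial: |V|=5 |E|=3  E = 2-p->1 3-p->2 4-p->2
step 1: apply R0 at {0↦3, 1↦2}  → |V|=4 |E|=2  E = 2-p->1 4-p->2
step 2: apply R0 at {0↦4, 1↦2}  → |V|=3 |E|=1  E = 2-p->1
step 3: apply R0 at {0↦2, 1↦1}  → |V|=2 |E|=0  E = ∅
final graph: no rule applies after step 3

Answer: 3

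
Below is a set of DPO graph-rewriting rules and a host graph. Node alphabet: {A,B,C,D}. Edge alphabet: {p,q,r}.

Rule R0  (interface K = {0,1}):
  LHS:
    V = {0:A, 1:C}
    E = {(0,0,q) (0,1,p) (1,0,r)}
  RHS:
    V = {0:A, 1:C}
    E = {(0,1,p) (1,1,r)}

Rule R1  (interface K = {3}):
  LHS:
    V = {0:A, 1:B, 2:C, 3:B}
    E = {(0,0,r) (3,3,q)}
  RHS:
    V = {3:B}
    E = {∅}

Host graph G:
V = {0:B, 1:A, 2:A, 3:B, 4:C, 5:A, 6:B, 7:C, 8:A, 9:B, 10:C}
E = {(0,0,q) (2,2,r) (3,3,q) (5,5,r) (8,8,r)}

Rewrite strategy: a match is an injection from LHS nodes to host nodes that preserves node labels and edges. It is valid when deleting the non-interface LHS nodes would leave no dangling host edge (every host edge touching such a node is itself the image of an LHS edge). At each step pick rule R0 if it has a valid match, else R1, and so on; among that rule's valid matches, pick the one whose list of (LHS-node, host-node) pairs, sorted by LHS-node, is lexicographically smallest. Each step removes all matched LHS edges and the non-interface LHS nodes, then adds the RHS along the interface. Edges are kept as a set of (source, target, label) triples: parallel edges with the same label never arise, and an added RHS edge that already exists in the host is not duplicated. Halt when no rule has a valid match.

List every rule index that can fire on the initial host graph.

R0: no valid match — LHS pattern not found
R1: 36 valid matches — {0↦2, 1↦6, 2↦4, 3↦0}, {0↦2, 1↦6, 2↦4, 3↦3}, {0↦2, 1↦6, 2↦7, 3↦0} (+33 more)

Answer: [R1]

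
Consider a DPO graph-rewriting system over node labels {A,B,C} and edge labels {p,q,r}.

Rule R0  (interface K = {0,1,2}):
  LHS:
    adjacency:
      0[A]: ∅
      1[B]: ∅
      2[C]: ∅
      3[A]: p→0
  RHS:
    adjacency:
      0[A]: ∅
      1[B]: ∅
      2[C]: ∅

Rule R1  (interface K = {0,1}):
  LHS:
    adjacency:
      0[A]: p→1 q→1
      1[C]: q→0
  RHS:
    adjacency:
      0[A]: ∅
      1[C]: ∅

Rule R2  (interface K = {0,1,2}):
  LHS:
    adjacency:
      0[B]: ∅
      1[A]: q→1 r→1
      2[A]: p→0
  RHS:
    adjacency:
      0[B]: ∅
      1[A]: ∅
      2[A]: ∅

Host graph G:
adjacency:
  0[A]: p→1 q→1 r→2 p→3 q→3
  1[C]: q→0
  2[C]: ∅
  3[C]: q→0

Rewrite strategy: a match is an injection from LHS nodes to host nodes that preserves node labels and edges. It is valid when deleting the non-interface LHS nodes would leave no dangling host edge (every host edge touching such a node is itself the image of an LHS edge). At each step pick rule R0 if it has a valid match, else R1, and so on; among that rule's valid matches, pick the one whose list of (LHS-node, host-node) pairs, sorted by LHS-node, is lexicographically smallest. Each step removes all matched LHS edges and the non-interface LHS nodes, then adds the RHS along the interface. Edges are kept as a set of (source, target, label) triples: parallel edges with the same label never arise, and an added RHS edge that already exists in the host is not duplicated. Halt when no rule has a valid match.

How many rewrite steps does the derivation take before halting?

[0] host  ⇒  4 nodes, 7 edges  {0-p->1 0-q->1 0-r->2 0-p->3 0-q->3 1-q->0 3-q->0}
[1] R1 @ {0↦0, 1↦1}  ⇒  4 nodes, 4 edges  {0-r->2 0-p->3 0-q->3 3-q->0}
[2] R1 @ {0↦0, 1↦3}  ⇒  4 nodes, 1 edges  {0-r->2}
halt: no rule applies after step 2

Answer: 2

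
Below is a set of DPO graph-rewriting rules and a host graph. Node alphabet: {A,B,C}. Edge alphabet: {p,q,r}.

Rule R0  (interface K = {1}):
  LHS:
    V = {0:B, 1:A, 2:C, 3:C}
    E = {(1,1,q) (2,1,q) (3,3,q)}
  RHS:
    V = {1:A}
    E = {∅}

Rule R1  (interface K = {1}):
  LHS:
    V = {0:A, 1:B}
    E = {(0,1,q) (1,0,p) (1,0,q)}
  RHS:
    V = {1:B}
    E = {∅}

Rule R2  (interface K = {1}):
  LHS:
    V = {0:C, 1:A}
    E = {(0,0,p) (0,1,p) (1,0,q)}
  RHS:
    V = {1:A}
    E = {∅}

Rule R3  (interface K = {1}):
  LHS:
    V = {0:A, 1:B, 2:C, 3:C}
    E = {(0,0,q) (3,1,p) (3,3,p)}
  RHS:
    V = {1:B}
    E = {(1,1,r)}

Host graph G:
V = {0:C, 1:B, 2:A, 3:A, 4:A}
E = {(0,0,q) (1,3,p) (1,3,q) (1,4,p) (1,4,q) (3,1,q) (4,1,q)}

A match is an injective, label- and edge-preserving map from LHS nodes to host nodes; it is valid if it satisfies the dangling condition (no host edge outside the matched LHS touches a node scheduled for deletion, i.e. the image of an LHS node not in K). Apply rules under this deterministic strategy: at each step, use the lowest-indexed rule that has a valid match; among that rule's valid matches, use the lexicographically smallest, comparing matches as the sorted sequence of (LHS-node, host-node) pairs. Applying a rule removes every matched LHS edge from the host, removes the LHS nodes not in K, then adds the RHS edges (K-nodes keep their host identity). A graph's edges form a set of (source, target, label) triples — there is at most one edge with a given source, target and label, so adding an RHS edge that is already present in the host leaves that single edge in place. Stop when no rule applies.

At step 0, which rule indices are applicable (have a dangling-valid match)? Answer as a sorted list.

Answer: [R1]

Rewrite trace:
R0: no valid match — LHS pattern not found
R1: 2 valid matches — {0↦3, 1↦1}, {0↦4, 1↦1}
R2: no valid match — LHS pattern not found
R3: no valid match — LHS pattern not found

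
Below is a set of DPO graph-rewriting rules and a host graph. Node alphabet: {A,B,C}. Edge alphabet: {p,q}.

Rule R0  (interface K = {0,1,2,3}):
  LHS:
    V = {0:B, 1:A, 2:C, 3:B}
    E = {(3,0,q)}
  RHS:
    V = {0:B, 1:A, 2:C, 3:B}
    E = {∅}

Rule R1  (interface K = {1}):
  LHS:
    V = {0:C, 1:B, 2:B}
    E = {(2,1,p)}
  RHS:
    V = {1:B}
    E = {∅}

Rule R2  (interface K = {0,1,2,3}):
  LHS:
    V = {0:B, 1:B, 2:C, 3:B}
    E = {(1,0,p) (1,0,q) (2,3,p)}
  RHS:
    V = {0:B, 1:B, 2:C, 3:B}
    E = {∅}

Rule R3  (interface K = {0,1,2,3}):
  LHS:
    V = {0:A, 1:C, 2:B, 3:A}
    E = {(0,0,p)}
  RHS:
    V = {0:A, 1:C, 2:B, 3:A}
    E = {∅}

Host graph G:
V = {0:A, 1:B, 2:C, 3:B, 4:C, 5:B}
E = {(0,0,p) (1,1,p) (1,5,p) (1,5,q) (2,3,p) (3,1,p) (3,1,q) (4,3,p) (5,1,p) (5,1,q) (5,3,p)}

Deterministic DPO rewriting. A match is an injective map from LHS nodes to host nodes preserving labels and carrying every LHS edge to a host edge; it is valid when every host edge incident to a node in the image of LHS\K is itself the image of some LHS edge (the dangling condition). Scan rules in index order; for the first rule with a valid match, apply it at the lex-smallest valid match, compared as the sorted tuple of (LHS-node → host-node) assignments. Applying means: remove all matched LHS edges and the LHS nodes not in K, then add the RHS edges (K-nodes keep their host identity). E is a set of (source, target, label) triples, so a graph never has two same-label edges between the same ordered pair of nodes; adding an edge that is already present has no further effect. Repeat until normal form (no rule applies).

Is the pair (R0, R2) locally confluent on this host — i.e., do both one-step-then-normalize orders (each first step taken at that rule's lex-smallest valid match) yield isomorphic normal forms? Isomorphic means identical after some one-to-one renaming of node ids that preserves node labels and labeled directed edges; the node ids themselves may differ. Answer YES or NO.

Answer: NO

Rewrite trace:
branch R0-first: apply at {0↦1, 1↦0, 2↦2, 3↦3} → |E|=10, then 2 more step(s) → NF |V|=6 |E|=8 V={0:A, 1:B, 2:C, 3:B, 4:C, 5:B} E=0-p->0 1-p->1 1-p->5 2-p->3 3-p->1 4-p->3 5-p->1 5-p->3
branch R2-first: apply at {0↦1, 1↦5, 2↦2, 3↦3} → |E|=8, then 2 more step(s) → NF |V|=6 |E|=6 V={0:A, 1:B, 2:C, 3:B, 4:C, 5:B} E=0-p->0 1-p->1 1-p->5 3-p->1 4-p->3 5-p->3
graphs not isomorphic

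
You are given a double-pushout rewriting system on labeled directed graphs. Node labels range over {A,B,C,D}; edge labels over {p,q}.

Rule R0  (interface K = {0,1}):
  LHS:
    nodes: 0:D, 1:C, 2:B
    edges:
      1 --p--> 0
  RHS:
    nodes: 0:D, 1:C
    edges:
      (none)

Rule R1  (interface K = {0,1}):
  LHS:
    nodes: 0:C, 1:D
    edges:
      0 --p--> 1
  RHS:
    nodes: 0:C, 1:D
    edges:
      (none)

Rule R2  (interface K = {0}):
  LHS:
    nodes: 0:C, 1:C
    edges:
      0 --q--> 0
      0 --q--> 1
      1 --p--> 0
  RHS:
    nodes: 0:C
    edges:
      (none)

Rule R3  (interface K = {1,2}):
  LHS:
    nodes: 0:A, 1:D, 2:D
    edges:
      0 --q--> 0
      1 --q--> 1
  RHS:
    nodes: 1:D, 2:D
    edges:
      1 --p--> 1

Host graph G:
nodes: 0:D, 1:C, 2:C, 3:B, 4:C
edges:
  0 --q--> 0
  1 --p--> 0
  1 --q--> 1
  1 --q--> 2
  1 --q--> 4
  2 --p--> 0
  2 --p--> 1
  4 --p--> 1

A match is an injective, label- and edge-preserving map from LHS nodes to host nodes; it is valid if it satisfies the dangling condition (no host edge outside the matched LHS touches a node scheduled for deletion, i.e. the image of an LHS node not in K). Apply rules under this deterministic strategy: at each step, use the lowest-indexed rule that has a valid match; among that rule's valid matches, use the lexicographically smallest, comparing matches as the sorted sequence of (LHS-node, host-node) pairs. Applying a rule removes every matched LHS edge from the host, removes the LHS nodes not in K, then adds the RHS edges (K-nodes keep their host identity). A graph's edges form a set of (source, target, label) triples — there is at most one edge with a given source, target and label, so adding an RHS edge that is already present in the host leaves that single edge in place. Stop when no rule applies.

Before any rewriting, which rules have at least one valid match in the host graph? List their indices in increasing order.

Answer: [R0,R1,R2]

Steps:
R0: 2 valid matches — {0↦0, 1↦1, 2↦3}, {0↦0, 1↦2, 2↦3}
R1: 2 valid matches — {0↦1, 1↦0}, {0↦2, 1↦0}
R2: 1 valid match — {0↦1, 1↦4}
R3: no valid match — LHS pattern not found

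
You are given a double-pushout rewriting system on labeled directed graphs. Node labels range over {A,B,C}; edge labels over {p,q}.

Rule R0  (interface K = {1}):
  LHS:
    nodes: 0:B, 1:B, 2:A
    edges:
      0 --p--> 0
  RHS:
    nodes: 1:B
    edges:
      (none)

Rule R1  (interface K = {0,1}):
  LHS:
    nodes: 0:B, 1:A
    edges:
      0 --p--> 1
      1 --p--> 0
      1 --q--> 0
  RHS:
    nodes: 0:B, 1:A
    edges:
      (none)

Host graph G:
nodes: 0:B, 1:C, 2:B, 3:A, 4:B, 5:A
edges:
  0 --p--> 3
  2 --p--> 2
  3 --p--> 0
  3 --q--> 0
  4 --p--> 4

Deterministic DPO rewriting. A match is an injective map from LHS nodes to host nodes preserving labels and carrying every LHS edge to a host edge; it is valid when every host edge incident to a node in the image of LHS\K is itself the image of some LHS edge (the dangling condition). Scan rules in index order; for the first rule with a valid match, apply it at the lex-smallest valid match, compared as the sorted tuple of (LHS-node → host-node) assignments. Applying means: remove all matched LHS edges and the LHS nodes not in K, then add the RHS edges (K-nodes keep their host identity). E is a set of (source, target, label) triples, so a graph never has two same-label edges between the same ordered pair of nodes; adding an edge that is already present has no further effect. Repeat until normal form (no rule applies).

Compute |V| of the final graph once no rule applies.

[0] host  ⇒  6 nodes, 5 edges  {0-p->3 2-p->2 3-p->0 3-q->0 4-p->4}
[1] R0 @ {0↦2, 1↦0, 2↦5}  ⇒  4 nodes, 4 edges  {0-p->3 3-p->0 3-q->0 4-p->4}
[2] R1 @ {0↦0, 1↦3}  ⇒  4 nodes, 1 edges  {4-p->4}
[3] R0 @ {0↦4, 1↦0, 2↦3}  ⇒  2 nodes, 0 edges  {∅}
normal form: no rule applies after step 3
NF nodes: {0:B, 1:C}

Answer: 2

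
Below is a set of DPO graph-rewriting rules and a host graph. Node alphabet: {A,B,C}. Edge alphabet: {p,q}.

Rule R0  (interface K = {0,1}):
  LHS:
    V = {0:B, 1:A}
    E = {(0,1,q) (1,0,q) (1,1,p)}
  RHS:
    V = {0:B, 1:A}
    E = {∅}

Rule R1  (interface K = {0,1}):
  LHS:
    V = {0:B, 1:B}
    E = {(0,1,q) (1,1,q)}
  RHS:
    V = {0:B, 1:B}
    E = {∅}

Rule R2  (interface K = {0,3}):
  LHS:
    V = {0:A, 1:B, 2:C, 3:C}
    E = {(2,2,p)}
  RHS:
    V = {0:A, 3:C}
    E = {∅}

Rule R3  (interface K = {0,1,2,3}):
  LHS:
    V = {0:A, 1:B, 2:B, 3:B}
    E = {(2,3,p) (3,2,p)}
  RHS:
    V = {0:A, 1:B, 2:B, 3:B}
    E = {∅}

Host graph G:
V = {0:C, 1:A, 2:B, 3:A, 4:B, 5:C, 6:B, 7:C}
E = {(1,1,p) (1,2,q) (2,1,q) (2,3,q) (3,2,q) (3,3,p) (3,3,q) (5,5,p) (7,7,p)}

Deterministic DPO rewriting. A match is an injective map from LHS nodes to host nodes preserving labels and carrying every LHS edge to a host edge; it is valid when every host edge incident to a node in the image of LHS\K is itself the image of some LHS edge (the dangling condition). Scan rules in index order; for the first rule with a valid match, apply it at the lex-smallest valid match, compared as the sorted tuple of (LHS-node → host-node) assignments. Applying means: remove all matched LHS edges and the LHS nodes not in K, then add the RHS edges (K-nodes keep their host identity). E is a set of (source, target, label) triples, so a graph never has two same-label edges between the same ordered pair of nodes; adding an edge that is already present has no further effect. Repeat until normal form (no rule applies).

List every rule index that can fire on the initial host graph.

Answer: [R0,R2]

Derivation:
R0: 2 valid matches — {0↦2, 1↦1}, {0↦2, 1↦3}
R1: no valid match — LHS pattern not found
R2: 16 valid matches — {0↦1, 1↦4, 2↦5, 3↦0}, {0↦1, 1↦4, 2↦5, 3↦7}, {0↦1, 1↦4, 2↦7, 3↦0} (+13 more)
R3: no valid match — LHS pattern not found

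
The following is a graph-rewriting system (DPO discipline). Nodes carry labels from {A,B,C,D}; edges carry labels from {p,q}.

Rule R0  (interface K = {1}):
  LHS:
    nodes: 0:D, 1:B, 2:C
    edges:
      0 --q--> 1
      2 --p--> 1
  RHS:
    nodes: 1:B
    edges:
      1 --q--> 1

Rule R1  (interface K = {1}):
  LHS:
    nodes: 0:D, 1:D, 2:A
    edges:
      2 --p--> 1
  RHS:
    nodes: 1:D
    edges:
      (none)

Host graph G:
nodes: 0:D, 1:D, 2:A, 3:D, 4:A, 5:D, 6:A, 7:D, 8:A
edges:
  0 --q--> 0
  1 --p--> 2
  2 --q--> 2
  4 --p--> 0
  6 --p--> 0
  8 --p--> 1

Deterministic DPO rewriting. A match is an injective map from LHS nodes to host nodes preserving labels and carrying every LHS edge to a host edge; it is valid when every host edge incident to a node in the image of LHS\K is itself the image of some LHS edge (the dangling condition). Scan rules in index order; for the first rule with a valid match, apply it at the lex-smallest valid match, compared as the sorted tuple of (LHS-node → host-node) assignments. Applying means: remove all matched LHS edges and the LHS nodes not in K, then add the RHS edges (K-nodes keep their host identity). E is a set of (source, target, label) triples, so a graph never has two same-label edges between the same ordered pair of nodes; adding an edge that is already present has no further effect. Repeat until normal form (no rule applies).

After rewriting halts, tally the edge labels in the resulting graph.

Answer: p:1 q:2

Derivation:
start.  V:9 E:6  edges: 0-q->0 1-p->2 2-q->2 4-p->0 6-p->0 8-p->1
1. fire R1 via {0↦3, 1↦0, 2↦4}  →  V:7 E:5  edges: 0-q->0 1-p->2 2-q->2 6-p->0 8-p->1
2. fire R1 via {0↦5, 1↦0, 2↦6}  →  V:5 E:4  edges: 0-q->0 1-p->2 2-q->2 8-p->1
3. fire R1 via {0↦7, 1↦1, 2↦8}  →  V:3 E:3  edges: 0-q->0 1-p->2 2-q->2
final graph: no rule applies after step 3
NF edges: [(0, 0, 'q'), (1, 2, 'p'), (2, 2, 'q')]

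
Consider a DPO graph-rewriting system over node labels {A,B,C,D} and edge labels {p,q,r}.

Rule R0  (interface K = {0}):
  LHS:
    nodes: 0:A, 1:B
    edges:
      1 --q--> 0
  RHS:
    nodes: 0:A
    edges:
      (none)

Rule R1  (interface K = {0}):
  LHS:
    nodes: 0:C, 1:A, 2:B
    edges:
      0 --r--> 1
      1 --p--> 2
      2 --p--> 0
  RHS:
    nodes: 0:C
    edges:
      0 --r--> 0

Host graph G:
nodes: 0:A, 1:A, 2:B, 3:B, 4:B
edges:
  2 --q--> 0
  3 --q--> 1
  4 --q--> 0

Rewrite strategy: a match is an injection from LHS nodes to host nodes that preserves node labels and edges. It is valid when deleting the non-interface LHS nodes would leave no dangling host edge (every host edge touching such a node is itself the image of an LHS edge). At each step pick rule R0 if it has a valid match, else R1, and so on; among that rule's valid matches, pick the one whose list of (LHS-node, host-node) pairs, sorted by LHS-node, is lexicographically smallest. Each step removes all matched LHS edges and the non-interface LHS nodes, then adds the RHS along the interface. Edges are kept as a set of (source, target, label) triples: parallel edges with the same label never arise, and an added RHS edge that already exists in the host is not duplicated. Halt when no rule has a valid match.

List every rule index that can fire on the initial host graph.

R0: 3 valid matches — {0↦0, 1↦2}, {0↦0, 1↦4}, {0↦1, 1↦3}
R1: no valid match — LHS pattern not found

Answer: [R0]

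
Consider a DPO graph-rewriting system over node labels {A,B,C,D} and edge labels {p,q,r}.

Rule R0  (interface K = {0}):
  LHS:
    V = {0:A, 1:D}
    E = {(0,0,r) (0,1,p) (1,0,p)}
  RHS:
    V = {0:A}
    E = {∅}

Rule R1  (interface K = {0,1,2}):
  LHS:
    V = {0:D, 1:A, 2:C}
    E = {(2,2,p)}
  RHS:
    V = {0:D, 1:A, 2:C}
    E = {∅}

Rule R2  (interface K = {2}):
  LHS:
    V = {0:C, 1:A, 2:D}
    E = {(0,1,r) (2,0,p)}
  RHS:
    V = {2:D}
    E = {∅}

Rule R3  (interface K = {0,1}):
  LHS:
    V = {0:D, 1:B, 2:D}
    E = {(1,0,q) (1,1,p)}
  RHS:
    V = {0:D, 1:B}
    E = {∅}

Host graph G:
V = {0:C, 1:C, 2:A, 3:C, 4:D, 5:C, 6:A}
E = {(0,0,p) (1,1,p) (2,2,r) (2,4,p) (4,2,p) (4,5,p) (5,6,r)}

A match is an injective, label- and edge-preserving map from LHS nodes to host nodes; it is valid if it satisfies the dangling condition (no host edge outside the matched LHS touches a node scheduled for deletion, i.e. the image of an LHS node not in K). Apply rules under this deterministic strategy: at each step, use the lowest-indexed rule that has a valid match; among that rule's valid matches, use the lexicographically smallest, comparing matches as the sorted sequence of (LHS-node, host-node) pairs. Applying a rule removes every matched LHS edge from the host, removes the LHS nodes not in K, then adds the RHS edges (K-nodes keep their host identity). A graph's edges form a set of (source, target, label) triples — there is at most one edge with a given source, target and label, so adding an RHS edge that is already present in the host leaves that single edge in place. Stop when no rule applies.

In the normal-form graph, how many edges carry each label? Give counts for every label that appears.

Answer: (no edges)

Rewrite trace:
[0] host  ⇒  7 nodes, 7 edges  {0-p->0 1-p->1 2-r->2 2-p->4 4-p->2 4-p->5 5-r->6}
[1] R1 @ {0↦4, 1↦2, 2↦0}  ⇒  7 nodes, 6 edges  {1-p->1 2-r->2 2-p->4 4-p->2 4-p->5 5-r->6}
[2] R1 @ {0↦4, 1↦2, 2↦1}  ⇒  7 nodes, 5 edges  {2-r->2 2-p->4 4-p->2 4-p->5 5-r->6}
[3] R2 @ {0↦5, 1↦6, 2↦4}  ⇒  5 nodes, 3 edges  {2-r->2 2-p->4 4-p->2}
[4] R0 @ {0↦2, 1↦4}  ⇒  4 nodes, 0 edges  {∅}
final graph: no rule applies after step 4
NF edges: []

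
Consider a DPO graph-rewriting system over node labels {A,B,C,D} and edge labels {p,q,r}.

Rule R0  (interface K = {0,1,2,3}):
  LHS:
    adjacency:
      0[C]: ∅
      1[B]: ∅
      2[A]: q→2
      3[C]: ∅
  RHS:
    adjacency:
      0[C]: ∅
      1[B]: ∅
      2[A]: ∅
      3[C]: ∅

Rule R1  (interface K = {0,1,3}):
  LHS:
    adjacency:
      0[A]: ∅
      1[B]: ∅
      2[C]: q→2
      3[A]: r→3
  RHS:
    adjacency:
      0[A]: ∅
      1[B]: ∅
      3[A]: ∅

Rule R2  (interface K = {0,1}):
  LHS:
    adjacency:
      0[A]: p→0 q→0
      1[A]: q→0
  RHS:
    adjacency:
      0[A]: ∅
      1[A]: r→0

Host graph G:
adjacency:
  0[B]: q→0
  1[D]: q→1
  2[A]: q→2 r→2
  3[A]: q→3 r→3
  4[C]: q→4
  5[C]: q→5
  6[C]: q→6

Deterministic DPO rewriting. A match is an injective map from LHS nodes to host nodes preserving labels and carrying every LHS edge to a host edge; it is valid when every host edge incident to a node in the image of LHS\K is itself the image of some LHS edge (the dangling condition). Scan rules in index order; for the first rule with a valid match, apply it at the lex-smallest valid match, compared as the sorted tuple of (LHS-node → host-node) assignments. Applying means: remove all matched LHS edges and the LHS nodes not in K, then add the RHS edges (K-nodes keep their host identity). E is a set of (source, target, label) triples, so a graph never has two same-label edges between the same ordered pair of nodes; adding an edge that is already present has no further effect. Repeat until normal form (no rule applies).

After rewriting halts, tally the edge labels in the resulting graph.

Answer: q:3

Derivation:
initial: |V|=7 |E|=9  E = 0-q->0 1-q->1 2-q->2 2-r->2 3-q->3 3-r->3 4-q->4 5-q->5 6-q->6
step 1: apply R0 at {0↦4, 1↦0, 2↦2, 3↦5}  → |V|=7 |E|=8  E = 0-q->0 1-q->1 2-r->2 3-q->3 3-r->3 4-q->4 5-q->5 6-q->6
step 2: apply R0 at {0↦4, 1↦0, 2↦3, 3↦5}  → |V|=7 |E|=7  E = 0-q->0 1-q->1 2-r->2 3-r->3 4-q->4 5-q->5 6-q->6
step 3: apply R1 at {0↦2, 1↦0, 2↦4, 3↦3}  → |V|=6 |E|=5  E = 0-q->0 1-q->1 2-r->2 5-q->5 6-q->6
step 4: apply R1 at {0↦3, 1↦0, 2↦5, 3↦2}  → |V|=5 |E|=3  E = 0-q->0 1-q->1 6-q->6
final graph: no rule applies after step 4
NF edges: [(0, 0, 'q'), (1, 1, 'q'), (6, 6, 'q')]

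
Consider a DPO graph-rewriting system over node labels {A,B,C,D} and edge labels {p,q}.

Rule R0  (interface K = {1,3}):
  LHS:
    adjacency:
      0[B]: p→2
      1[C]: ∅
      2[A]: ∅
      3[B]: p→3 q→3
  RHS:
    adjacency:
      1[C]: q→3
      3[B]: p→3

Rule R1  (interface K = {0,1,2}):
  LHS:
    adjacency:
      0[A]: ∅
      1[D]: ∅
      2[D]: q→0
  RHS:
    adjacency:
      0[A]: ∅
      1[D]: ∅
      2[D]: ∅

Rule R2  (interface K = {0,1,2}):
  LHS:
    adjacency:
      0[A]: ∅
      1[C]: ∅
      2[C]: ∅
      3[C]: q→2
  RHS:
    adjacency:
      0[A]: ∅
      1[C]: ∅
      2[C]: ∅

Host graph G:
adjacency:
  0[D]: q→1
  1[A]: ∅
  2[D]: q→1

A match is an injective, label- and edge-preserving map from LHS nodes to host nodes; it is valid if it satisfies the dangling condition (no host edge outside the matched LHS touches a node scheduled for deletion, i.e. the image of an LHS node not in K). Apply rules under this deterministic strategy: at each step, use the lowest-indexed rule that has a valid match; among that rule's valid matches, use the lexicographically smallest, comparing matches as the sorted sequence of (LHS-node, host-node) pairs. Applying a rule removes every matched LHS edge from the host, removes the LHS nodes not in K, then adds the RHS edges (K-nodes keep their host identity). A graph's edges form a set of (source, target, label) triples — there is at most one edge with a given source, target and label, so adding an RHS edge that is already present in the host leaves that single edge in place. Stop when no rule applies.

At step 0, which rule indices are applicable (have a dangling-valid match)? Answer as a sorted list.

R0: no valid match — LHS pattern not found
R1: 2 valid matches — {0↦1, 1↦0, 2↦2}, {0↦1, 1↦2, 2↦0}
R2: no valid match — LHS pattern not found

Answer: [R1]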